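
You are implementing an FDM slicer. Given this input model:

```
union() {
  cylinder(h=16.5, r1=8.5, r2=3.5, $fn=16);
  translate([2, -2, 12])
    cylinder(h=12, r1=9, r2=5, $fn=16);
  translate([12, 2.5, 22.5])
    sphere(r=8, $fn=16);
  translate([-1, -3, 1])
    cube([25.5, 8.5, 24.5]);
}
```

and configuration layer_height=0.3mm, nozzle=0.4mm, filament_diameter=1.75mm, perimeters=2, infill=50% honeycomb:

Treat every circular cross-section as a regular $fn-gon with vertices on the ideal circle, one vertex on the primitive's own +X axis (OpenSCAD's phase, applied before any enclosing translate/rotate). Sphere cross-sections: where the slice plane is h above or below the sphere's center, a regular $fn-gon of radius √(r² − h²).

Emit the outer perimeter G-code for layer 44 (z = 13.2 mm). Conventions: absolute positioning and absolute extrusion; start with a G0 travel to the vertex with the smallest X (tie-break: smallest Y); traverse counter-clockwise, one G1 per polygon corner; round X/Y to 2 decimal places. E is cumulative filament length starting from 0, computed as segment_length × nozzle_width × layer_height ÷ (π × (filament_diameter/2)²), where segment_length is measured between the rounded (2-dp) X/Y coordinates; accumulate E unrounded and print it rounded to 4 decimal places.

G0 X-6.60 Y-2.00 Z13.20
G1 X-5.95 Y-5.29 E0.1673
G1 X-4.08 Y-8.08 E0.3349
G1 X-1.29 Y-9.95 E0.5024
G1 X2.00 Y-10.60 E0.6698
G1 X5.29 Y-9.95 E0.8371
G1 X8.08 Y-8.08 E1.0046
G1 X9.95 Y-5.29 E1.1722
G1 X10.40 Y-3.00 E1.2886
G1 X24.50 Y-3.00 E1.9921
G1 X24.50 Y5.50 E2.4162
G1 X5.96 Y5.50 E3.3411
G1 X5.29 Y5.95 E3.3814
G1 X2.00 Y6.60 E3.5487
G1 X-1.29 Y5.95 E3.7160
G1 X-4.08 Y4.08 E3.8836
G1 X-5.95 Y1.29 E4.0511
G1 X-6.60 Y-2.00 E4.2185

At z = 13.2 mm: the cone (r1=8.5→r2=3.5) has section circumradius 4.500 here — a regular 16-gon; the cone at (2, -2) (r1=9→r2=5) has section circumradius 8.600 here — a regular 16-gon; the sphere at (12, 2.5) is absent (|z−center|=9.300 > r=8); the 25.5×8.5 cube at (-1, -3) contributes its full rectangle; Combining (union): the regions partially overlap (shared area 149.91 mm²), so overlapping operands fuse into one piece — 1 connected region. The outline is a single polygon with 17 vertices. Extrusion per mm of travel: 0.4 × 0.3 / (π × 0.875²) = 0.049890. Accumulating E over each segment gives final E = 4.2185.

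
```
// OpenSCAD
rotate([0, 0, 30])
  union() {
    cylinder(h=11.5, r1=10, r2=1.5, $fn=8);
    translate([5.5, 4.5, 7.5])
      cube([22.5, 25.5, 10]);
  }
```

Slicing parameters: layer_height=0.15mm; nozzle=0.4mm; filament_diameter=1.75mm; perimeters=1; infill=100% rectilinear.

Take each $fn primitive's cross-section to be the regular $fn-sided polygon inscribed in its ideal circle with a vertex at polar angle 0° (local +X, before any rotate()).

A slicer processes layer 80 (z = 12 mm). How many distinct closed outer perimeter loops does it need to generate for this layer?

At z = 12 mm: the cone does not reach this height (z outside [0, 11.5]); the cube at (5.5, 4.5) (footprint 22.5×25.5) is included at this height; Taking the union: only the 22.5×25.5 cube at (5.5, 4.5) is present, so the union is just that shape — 1 connected region; (rotated 30° about Z; rotation is an isometry so areas/perimeters/island counts are preserved). The result has 1 disconnected region.

1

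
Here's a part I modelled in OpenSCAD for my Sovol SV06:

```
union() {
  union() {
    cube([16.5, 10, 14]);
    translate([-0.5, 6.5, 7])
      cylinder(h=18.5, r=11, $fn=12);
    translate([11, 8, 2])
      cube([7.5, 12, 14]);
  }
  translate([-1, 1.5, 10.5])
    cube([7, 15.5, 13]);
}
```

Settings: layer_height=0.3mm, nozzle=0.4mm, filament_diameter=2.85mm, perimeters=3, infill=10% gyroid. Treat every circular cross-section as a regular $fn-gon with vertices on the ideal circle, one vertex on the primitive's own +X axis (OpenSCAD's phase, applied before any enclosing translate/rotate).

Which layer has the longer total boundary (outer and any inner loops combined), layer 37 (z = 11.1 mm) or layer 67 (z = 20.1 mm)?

layer 37 (z = 11.1 mm)

Layer 37 (z = 11.1): the cube is present — its section is the full 16.5×10 rectangle (perimeter 53.00 mm); the r=11 cylinder at (-0.5, 6.5) contributes a regular 12-gon of circumradius 11 (perimeter = 2·12·11.000·sin(180°/12) = 68.33 mm); the cube at (11, 8) is present — its section is the full 7.5×12 rectangle (perimeter 39.00 mm); Merging all regions: the regions partially overlap (shared area 108.33 mm²), so the edge portions inside another operand are dropped and the merged outline is re-measured after clipping — boundary = 107.01 mm; the 7×15.5 cube at (-1, 1.5) contributes its full rectangle (perimeter 45.00 mm); Combining (union): the regions partially overlap (shared area 105.26 mm²), so the edge portions inside another operand are dropped and the merged outline is re-measured after clipping — boundary = 108.44 mm. So its perimeter = 108.44 mm. Layer 67 (z = 20.1): the cube is not intersected at this z (z outside [0, 14]); the r=11 cylinder at (-0.5, 6.5) contributes a regular 12-gon of circumradius 11 (perimeter = 2·12·11.000·sin(180°/12) = 68.33 mm); the cube at (11, 8) is absent (z outside [2, 16]); Taking the union: only the r=11 cylinder at (-0.5, 6.5) is present, so the union is just that shape — boundary = 68.33 mm; the 7×15.5 cube at (-1, 1.5) contributes its full rectangle (perimeter 45.00 mm); Merging all regions: the regions partially overlap (shared area 105.26 mm²), so the edge portions inside another operand are dropped and the merged outline is re-measured after clipping — boundary = 69.76 mm. So its perimeter = 69.76 mm. Layer 37 is larger (108.44 vs 69.76 mm).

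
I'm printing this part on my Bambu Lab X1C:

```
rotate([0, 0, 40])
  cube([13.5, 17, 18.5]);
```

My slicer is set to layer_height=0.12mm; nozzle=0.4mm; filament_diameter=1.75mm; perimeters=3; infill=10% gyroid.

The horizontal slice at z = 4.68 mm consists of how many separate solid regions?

1

At z = 4.68 mm: the 13.5×17 cube contributes its full rectangle; (whole slice rotated 40° about Z — lengths, areas and connectivity unchanged). The result has 1 disconnected region.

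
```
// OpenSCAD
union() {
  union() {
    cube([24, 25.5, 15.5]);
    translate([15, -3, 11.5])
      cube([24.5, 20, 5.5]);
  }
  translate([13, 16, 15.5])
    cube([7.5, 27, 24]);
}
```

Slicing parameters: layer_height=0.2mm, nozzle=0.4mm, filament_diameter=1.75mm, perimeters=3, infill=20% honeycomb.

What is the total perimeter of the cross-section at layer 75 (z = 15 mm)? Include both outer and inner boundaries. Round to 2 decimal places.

136.00 mm

At z = 15 mm: the cube is present — its section is the full 24×25.5 rectangle (perimeter 99.00 mm); the 24.5×20 cube at (15, -3) contributes its full rectangle (perimeter 89.00 mm); Combining (union): the regions partially overlap (shared area 153.00 mm²), so the edge portions inside another operand are dropped and the merged outline is re-measured after clipping — boundary = 136.00 mm; the cube at (13, 16) is absent (z outside [15.5, 39.5]); Taking the union: only that combined region is present, so the union is just that shape — boundary = 136.00 mm. Overall, the cross-section is a single solid region. Total boundary length (outer) = 136.00 mm.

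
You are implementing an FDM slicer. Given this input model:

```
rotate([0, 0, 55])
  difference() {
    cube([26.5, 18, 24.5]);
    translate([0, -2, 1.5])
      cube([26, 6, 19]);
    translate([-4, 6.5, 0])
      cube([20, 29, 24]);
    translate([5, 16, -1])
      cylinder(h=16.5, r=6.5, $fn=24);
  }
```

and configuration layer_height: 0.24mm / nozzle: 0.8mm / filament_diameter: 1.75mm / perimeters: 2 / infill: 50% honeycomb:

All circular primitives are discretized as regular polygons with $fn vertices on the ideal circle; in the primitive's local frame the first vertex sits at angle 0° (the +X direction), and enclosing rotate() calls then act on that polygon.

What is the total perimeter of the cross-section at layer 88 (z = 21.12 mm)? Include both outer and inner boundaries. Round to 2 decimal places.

89.00 mm

At z = 21.12 mm: the 26.5×18 cube contributes its full rectangle (perimeter 89.00 mm); the cube at (0, -2) is absent (z outside [1.5, 20.5]); the cube at (-4, 6.5) (footprint 20×29) is included at this height (perimeter 98.00 mm); the cylinder at (5, 16) is absent (z outside [-1, 15.5]); After the difference (first − rest): starting from the 26.5×18 cube, the 20×29 cube at (-4, 6.5) partially overlaps it — only the 184.00 mm² overlap (of its 580.00 mm²) is removed, clipping the outline — boundary = 89.00 mm; (rotated 55° about Z; rotation is an isometry so areas/perimeters/island counts are preserved). Overall, the cross-section is a single solid region. Total boundary length (outer) = 89.00 mm.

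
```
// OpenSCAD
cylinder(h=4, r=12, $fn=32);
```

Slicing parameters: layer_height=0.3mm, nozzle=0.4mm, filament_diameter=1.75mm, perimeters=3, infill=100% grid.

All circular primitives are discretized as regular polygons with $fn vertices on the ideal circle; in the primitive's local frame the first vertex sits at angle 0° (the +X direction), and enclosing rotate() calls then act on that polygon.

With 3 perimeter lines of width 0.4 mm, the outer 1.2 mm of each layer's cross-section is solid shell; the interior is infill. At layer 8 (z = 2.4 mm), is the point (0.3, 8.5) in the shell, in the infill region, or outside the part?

At z = 2.4 mm: the r=12 cylinder gives a regular 32-gon of circumradius 12 (constant along its height). Overall, the cross-section is a single solid region. The nearest boundary edge runs (2.34, 11.77)→(0.00, 12.00); distance from the point to it = 3.45 mm. The point is inside the cross-section and 3.45 mm from the nearest boundary — more than the 1.2 mm shell width (3 × 0.4), so it's in the infill interior.

infill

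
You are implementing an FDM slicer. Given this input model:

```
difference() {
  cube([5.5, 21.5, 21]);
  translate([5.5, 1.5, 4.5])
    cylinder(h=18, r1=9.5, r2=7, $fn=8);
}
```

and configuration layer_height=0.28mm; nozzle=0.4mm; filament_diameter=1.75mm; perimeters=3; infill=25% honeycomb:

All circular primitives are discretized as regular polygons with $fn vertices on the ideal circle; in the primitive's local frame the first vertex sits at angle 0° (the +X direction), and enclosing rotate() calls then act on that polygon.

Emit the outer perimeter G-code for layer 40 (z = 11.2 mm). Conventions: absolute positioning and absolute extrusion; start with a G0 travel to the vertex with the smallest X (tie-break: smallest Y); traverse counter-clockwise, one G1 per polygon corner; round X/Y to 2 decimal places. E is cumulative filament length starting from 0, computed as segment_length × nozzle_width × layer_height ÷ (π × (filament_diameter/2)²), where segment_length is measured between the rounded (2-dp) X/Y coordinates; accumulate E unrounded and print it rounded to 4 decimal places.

At z = 11.2 mm: the cube is present — its section is the full 5.5×21.5 rectangle; the cone at (5.5, 1.5) (r1=9.5→r2=7) has section circumradius 8.569 here — a regular 8-gon; Taking the first minus the rest: starting from the 5.5×21.5 cube, the cone at (5.5, 1.5) partially overlaps it — only the 49.12 mm² overlap (of its 207.71 mm²) is removed, clipping the outline — 1 connected region. The outline is a single polygon with 4 vertices. Extrusion per mm of travel: 0.4 × 0.28 / (π × 0.875²) = 0.046564. Accumulating E over each segment gives final E = 1.7040.

G0 X0.00 Y7.79 Z11.20
G1 X5.50 Y10.07 E0.2772
G1 X5.50 Y21.50 E0.8095
G1 X0.00 Y21.50 E1.0656
G1 X0.00 Y7.79 E1.7040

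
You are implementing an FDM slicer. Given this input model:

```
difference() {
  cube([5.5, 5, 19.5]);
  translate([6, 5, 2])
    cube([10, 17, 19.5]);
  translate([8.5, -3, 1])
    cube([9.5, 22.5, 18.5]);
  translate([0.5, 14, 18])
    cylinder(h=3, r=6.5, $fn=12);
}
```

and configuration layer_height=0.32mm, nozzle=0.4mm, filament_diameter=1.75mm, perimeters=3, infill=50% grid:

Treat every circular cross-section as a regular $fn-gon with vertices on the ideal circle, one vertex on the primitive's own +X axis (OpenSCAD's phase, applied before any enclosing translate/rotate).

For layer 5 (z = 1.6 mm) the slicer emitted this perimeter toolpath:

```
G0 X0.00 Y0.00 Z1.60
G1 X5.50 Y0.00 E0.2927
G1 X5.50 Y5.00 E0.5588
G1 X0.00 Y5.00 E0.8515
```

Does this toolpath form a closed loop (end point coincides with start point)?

Start point (G0): (0.00, 0.00). End point (last G1): the path does not return to the start — open.

no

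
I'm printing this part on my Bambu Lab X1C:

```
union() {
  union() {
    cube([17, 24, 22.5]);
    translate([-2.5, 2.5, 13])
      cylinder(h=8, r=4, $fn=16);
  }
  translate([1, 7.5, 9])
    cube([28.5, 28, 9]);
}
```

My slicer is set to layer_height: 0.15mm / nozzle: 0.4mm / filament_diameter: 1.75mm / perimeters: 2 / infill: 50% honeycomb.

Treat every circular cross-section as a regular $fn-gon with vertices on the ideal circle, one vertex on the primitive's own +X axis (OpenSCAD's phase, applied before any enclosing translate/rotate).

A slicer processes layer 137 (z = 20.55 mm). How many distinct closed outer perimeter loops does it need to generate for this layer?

1

At z = 20.55 mm: the cube (footprint 17×24) is included at this height; the r=4 cylinder at (-2.5, 2.5) contributes a regular 16-gon of circumradius 4; Taking the union: the regions partially overlap (shared area 6.00 mm²), so overlapping operands fuse into one piece — 1 connected region; the cube at (1, 7.5) is not intersected at this z (z outside [9, 18]); Taking the union: only the result so far is present, so the union is just that shape — 1 connected region. The result has 1 disconnected region.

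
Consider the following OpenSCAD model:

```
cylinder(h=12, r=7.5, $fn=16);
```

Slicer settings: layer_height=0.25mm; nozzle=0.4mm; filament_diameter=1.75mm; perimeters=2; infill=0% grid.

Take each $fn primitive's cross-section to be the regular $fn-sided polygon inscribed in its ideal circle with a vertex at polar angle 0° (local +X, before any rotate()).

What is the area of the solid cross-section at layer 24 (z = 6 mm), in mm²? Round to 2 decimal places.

At z = 6 mm: the r=7.5 cylinder gives a regular 16-gon of circumradius 7.5 (constant along its height) (area = (16/2)·7.500²·sin(360°/16) = 172.21 mm²). Overall, the cross-section is a single solid region. Net area = 172.21 mm².

172.21 mm²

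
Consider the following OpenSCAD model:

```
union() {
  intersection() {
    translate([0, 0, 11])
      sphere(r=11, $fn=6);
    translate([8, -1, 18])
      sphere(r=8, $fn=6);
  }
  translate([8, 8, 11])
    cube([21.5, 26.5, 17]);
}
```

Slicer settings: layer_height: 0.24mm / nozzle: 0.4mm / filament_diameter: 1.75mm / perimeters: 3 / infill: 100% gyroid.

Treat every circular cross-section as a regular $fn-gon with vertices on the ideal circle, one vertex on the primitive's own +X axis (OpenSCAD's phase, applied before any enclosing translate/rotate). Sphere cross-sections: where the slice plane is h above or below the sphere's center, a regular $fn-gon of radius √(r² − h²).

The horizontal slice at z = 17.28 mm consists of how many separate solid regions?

At z = 17.28 mm: the sphere: section is a regular 6-gon, circumradius = √(r²−h²) = √(11²−6.28²) = 9.031; the r=8 sphere at (8, -1) slices to a regular 6-gon of circumradius 7.968 (√(r²−h²) with h=0.72 from center); Keeping only the common overlap: the r=8 sphere at (8, -1) partially overlaps the r=11 sphere; clipping to the common part keeps 68.59 mm² — 1 connected region; the 21.5×26.5 cube at (8, 8) contributes its full rectangle; Merging all regions: the 2 present regions are separate (no shared area or edge), so areas and boundary lengths simply add and each stays a separate island — 2 connected regions. The result has 2 disconnected regions.

2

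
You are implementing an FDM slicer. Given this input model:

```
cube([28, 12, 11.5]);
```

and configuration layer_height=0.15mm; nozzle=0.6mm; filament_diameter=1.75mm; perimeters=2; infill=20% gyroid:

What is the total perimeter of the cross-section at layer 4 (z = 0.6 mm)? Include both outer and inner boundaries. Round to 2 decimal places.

At z = 0.6 mm: the cube (footprint 28×12) is included at this height (perimeter 80.00 mm). Overall, the cross-section is a single solid region. Total boundary length (outer) = 80.00 mm.

80.00 mm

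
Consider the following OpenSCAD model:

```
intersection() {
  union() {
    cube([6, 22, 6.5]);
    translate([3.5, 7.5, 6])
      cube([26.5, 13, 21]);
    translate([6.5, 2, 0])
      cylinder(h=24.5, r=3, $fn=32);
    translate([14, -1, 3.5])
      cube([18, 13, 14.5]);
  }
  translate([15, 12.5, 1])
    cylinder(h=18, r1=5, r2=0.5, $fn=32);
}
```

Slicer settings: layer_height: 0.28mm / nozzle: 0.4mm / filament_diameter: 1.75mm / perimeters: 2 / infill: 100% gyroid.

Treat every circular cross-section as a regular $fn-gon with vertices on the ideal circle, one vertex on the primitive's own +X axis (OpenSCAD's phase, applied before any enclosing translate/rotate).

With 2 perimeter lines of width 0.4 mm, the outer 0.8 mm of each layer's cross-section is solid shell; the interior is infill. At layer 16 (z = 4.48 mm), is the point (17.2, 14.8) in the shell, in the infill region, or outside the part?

outside

At z = 4.48 mm: the cube is present — its section is the full 6×22 rectangle; the cube at (3.5, 7.5) is absent (z outside [6, 27]); the cylinder at (6.5, 2): section is a regular 32-gon, circumradius r=3; the cube at (14, -1) is present — its section is the full 18×13 rectangle; Combining (union): the regions partially overlap (shared area 10.03 mm²), so overlapping operands fuse into one piece — 2 connected regions; the cone at (15, 12.5) (r1=5→r2=0.5) has section circumradius 4.130 here — a regular 32-gon; After intersecting: the cone at (15, 12.5) partially overlaps the result so far; clipping to the common part keeps 14.83 mm² — 1 connected region. Overall, the cross-section is a single solid region. The nearest boundary edge runs (14.00, 12.00)→(19.08, 12.00); distance from the point to it = 2.80 mm. The point is not inside any of the regions above, so it lies outside the cross-section (2.80 mm from the nearest boundary).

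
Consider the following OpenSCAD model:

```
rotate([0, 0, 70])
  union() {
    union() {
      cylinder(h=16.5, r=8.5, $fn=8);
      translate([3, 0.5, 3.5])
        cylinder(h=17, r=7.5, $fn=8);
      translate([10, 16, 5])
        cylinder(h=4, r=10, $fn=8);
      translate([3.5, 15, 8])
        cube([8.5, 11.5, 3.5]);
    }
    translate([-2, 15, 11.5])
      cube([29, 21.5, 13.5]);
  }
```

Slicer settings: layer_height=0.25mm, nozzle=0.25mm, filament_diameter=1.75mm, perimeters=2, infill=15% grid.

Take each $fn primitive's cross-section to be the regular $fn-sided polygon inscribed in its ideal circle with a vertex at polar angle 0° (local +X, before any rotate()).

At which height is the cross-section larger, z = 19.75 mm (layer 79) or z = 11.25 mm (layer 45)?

Layer 79 (z = 19.75): the cylinder does not reach this height (z outside [0, 16.5]); the r=7.5 cylinder at (3, 0.5) contributes a regular 8-gon of circumradius 7.5 (area = (8/2)·7.500²·sin(360°/8) = 159.10 mm²); the cylinder at (10, 16) does not reach this height (z outside [5, 9]); the cube at (3.5, 15) is not intersected at this z (z outside [8, 11.5]); Merging all regions: only the r=7.5 cylinder at (3, 0.5) is present, so the union is just that shape — area = 159.10 mm²; the 29×21.5 cube at (-2, 15) contributes its full rectangle (area 623.50 mm²); Taking the union: the 2 present regions are separate (no shared area or edge), so areas and boundary lengths simply add and each stays a separate island — area = 782.60 mm²; (rotated 70° about Z; rotation is an isometry so areas/perimeters/island counts are preserved). So its area = 782.60 mm². Layer 45 (z = 11.25): the cylinder: section is a regular 8-gon, circumradius r=8.5 (area = (8/2)·8.500²·sin(360°/8) = 204.35 mm²); the cylinder at (3, 0.5): section is a regular 8-gon, circumradius r=7.5 (area = (8/2)·7.500²·sin(360°/8) = 159.10 mm²); the cylinder at (10, 16) does not reach this height (z outside [5, 9]); the cube at (3.5, 15) (footprint 8.5×11.5) is included at this height (area 97.75 mm²); Taking the union: the regions partially overlap — summed areas 461.20 mm² minus the doubly-counted overlap 133.33 mm² gives 327.87 mm² — area = 327.87 mm²; the cube at (-2, 15) is not intersected at this z (z outside [11.5, 25]); Taking the union: only the result so far is present, so the union is just that shape — area = 327.87 mm²; (rotated 70° about Z; rotation is an isometry so areas/perimeters/island counts are preserved). So its area = 327.87 mm². Layer 79 is larger (782.60 vs 327.87 mm²).

layer 79 (z = 19.75 mm)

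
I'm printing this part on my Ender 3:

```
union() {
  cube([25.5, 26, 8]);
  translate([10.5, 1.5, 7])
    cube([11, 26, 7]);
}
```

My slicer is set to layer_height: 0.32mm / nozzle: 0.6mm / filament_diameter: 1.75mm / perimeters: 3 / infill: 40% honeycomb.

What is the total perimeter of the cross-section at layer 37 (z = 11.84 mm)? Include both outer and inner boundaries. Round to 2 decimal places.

74.00 mm

At z = 11.84 mm: the cube is absent (z outside [0, 8]); the cube at (10.5, 1.5) is present — its section is the full 11×26 rectangle (perimeter 74.00 mm); Merging all regions: only the 11×26 cube at (10.5, 1.5) is present, so the union is just that shape — boundary = 74.00 mm. Overall, the cross-section is a single solid region. Total boundary length (outer) = 74.00 mm.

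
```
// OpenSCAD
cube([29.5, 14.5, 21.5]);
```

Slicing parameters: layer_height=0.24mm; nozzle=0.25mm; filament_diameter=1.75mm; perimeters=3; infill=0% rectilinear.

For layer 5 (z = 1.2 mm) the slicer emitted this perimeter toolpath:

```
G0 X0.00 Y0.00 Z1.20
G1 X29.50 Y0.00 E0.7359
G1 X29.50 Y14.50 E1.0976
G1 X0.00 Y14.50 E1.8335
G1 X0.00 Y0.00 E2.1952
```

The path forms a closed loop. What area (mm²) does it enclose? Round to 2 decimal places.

Apply the shoelace formula to the sequence of (X, Y) vertices; enclosed area = 427.75 mm².

427.75 mm²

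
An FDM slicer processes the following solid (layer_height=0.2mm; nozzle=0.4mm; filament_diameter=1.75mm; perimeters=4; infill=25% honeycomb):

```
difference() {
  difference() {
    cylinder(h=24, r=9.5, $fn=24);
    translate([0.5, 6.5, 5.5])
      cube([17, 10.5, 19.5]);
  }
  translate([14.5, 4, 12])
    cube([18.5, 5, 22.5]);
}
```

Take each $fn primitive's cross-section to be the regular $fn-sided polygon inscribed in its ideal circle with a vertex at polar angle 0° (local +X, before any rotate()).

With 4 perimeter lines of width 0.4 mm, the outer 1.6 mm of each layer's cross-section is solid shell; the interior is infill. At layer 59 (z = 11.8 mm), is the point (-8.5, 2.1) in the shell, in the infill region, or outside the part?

At z = 11.8 mm: the r=9.5 cylinder contributes a regular 24-gon of circumradius 9.5; the 17×10.5 cube at (0.5, 6.5) contributes its full rectangle; After the difference (first − rest): starting from the r=9.5 cylinder, the 17×10.5 cube at (0.5, 6.5) partially overlaps it — only the 12.47 mm² overlap (of its 178.50 mm²) is removed, clipping the outline — 1 connected region; the cube at (14.5, 4) is absent (z outside [12, 34.5]); After the difference (first − rest): none of the subtracted shapes is present at this height, so the result so far is unchanged — 1 connected region. Overall, the cross-section is a single solid region. The nearest boundary edge runs (-9.50, 0.00)→(-9.18, 2.46); distance from the point to it = 0.72 mm. The point is inside the cross-section, 0.72 mm from the nearest boundary — within the 1.6 mm shell band (4 × 0.4).

shell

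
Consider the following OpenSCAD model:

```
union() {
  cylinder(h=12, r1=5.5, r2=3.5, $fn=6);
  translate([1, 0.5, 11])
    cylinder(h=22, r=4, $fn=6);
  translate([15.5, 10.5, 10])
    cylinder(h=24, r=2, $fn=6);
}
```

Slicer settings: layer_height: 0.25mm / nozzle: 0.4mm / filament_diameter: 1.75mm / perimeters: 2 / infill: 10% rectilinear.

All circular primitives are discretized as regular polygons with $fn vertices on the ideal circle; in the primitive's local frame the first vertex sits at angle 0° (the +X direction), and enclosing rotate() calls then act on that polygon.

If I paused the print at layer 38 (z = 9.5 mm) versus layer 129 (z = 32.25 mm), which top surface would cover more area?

layer 129 (z = 32.25 mm)

Layer 38 (z = 9.5): the cone (r1=5.5→r2=3.5) has section circumradius 3.917 here — a regular 6-gon (area = (6/2)·3.917²·sin(360°/6) = 39.86 mm²); the cylinder at (1, 0.5) is absent (z outside [11, 33]); the cylinder at (15.5, 10.5) is absent (z outside [10, 34]); Combining (union): only the cone is present, so the union is just that shape — area = 39.86 mm². So its area = 39.86 mm². Layer 129 (z = 32.25): the cone is not intersected at this z (z outside [0, 12]); the cylinder at (1, 0.5): section is a regular 6-gon, circumradius r=4 (area = (6/2)·4.000²·sin(360°/6) = 41.57 mm²); the r=2 cylinder at (15.5, 10.5) gives a regular 6-gon of circumradius 2 (constant along its height) (area = (6/2)·2.000²·sin(360°/6) = 10.39 mm²); Combining (union): the 2 present regions are separate (no shared area or edge), so areas and boundary lengths simply add and each stays a separate island — area = 51.96 mm². So its area = 51.96 mm². Layer 129 is larger (51.96 vs 39.86 mm²).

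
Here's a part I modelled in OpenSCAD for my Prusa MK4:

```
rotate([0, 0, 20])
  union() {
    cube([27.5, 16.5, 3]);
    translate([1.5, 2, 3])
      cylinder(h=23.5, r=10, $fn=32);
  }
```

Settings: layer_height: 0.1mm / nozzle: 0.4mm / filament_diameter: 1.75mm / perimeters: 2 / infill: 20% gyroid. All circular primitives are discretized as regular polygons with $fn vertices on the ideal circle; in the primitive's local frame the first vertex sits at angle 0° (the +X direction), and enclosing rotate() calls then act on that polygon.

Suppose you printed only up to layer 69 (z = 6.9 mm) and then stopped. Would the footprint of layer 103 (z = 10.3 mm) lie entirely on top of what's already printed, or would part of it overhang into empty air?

entirely on top

Compare the two slices. At z = 6.9: the cube does not reach this height (z outside [0, 3]); the cylinder at (1.5, 2): section is a regular 32-gon, circumradius r=10 (area = (32/2)·10.000²·sin(360°/32) = 312.14 mm²); Taking the union: only the r=10 cylinder at (1.5, 2) is present, so the union is just that shape — area = 312.14 mm²; (rotated 20° about Z; rotation is an isometry so areas/perimeters/island counts are preserved). At z = 10.3: the cube does not reach this height (z outside [0, 3]); the r=10 cylinder at (1.5, 2) gives a regular 32-gon of circumradius 10 (constant along its height) (area = (32/2)·10.000²·sin(360°/32) = 312.14 mm²); Taking the union: only the r=10 cylinder at (1.5, 2) is present, so the union is just that shape — area = 312.14 mm²; (whole slice rotated 20° about Z — lengths, areas and connectivity unchanged). Checking containment: the cross-section at z = 10.3 is a subset of the cross-section at z = 6.9.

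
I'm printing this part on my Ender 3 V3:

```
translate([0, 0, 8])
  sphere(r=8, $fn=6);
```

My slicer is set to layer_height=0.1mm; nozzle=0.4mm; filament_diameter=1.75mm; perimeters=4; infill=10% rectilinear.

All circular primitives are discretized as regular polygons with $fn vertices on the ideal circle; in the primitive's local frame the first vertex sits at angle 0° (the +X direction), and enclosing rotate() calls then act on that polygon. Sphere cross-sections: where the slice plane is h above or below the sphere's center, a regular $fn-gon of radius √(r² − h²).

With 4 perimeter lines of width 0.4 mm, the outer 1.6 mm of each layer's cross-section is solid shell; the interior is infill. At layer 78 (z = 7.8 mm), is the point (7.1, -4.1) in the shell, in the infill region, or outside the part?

outside

At z = 7.8 mm: the r=8 sphere slices to a regular 6-gon of circumradius 7.997 (√(r²−h²) with h=0.2 from center). Overall, the cross-section is a single solid region. The nearest boundary edge runs (4.00, -6.93)→(8.00, 0.00); distance from the point to it = 1.27 mm. The point is not inside any of the regions above, so it lies outside the cross-section (1.27 mm from the nearest boundary).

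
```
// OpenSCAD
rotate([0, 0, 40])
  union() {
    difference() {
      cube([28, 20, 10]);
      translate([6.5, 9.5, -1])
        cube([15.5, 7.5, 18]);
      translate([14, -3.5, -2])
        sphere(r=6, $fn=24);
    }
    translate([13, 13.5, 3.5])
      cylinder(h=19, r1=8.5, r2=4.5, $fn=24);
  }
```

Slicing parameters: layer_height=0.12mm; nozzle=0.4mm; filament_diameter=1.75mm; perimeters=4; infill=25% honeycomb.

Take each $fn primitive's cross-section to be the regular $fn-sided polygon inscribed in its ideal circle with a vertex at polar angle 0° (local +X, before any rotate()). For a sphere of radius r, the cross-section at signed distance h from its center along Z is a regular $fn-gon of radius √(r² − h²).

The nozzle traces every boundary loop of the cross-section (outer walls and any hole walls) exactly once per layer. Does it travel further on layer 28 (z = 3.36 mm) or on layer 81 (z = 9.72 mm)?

Layer 28 (z = 3.36): the 28×20 cube contributes its full rectangle (perimeter 96.00 mm); the cube at (6.5, 9.5) (footprint 15.5×7.5) is included at this height (perimeter 46.00 mm); the sphere at (14, -3.5): section is a regular 24-gon, circumradius = √(r²−h²) = √(6²−5.36²) = 2.696 (perimeter = 2·24·2.696·sin(180°/24) = 16.89 mm); After the difference (first − rest): starting from the 28×20 cube, the 15.5×7.5 cube at (6.5, 9.5) lies wholly inside it (removes its full 116.25 mm² and its 46.00 mm outline becomes a hole wall); the r=6 sphere at (14, -3.5) misses the remaining region (no effect) — boundary (outer + 1 inner loop) = 142.00 mm; the cone at (13, 13.5) does not reach this height (z outside [3.5, 22.5]); Taking the union: only the result so far is present, so the union is just that shape — boundary (outer + 1 inner loop) = 142.00 mm; (rotated 40° about Z; rotation is an isometry so areas/perimeters/island counts are preserved). So its perimeter = 142.00 mm. Layer 81 (z = 9.72): the 28×20 cube contributes its full rectangle (perimeter 96.00 mm); the 15.5×7.5 cube at (6.5, 9.5) contributes its full rectangle (perimeter 46.00 mm); the sphere at (14, -3.5) is not intersected at this z (|z−center|=11.720 > r=6); After the difference (first − rest): starting from the 28×20 cube, the 15.5×7.5 cube at (6.5, 9.5) lies wholly inside it (removes its full 116.25 mm² and its 46.00 mm outline becomes a hole wall) — boundary (outer + 1 inner loop) = 142.00 mm; the cone at (13, 13.5): at t=0.327 of its height the radius interpolates to r₁+(r₂−r₁)t = 7.191, giving a regular 24-gon of that circumradius (perimeter = 2·24·7.191·sin(180°/24) = 45.05 mm); Taking the union: the regions partially overlap (shared area 58.55 mm²), so the edge portions inside another operand are dropped and the merged outline is re-measured after clipping — boundary (outer + 3 inner loops) = 121.72 mm; (whole slice rotated 40° about Z — lengths, areas and connectivity unchanged). So its perimeter = 121.72 mm. Layer 28 is larger (142.00 vs 121.72 mm).

layer 28 (z = 3.36 mm)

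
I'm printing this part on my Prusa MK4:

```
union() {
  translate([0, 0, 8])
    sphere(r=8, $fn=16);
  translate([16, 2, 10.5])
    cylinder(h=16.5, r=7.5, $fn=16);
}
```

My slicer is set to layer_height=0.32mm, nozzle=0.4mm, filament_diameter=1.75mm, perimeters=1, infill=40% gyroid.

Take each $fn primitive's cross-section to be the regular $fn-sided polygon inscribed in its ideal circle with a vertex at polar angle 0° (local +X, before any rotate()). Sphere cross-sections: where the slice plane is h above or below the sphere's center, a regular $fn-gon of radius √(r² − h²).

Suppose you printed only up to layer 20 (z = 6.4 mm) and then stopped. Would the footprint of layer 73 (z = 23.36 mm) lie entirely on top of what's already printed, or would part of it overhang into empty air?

part overhangs

Compare the two slices. At z = 6.4: the sphere: section is a regular 16-gon, circumradius = √(r²−h²) = √(8²−1.6²) = 7.838 (area = (16/2)·7.838²·sin(360°/16) = 188.10 mm²); the cylinder at (16, 2) is absent (z outside [10.5, 27]); Merging all regions: only the r=8 sphere is present, so the union is just that shape — area = 188.10 mm². At z = 23.36: the sphere does not reach this height (|z−center|=15.360 > r=8); the r=7.5 cylinder at (16, 2) contributes a regular 16-gon of circumradius 7.5 (area = (16/2)·7.500²·sin(360°/16) = 172.21 mm²); Taking the union: only the r=7.5 cylinder at (16, 2) is present, so the union is just that shape — area = 172.21 mm². Checking containment: at z = 23.36 the cross-section extends beyond the z = 6.4 cross-section by about 172.21 mm².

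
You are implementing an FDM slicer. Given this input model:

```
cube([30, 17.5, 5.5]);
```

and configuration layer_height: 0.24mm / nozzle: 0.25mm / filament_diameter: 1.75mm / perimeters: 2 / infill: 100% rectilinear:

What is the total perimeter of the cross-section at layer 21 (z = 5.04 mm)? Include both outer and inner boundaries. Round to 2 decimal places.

At z = 5.04 mm: the cube (footprint 30×17.5) is included at this height (perimeter 95.00 mm). Overall, the cross-section is a single solid region. Total boundary length (outer) = 95.00 mm.

95.00 mm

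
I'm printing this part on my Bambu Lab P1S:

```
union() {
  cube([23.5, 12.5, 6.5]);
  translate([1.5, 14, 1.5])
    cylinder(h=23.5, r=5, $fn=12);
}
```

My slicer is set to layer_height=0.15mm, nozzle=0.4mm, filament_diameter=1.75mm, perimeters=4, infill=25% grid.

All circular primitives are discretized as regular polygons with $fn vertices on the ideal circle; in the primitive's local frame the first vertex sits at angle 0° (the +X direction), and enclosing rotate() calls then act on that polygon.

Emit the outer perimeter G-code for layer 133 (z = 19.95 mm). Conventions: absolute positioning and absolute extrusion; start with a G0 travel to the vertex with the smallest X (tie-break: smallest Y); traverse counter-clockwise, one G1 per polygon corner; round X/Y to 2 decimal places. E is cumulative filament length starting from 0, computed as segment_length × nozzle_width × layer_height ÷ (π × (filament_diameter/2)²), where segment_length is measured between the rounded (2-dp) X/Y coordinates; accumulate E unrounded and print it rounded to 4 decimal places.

G0 X-3.50 Y14.00 Z19.95
G1 X-2.83 Y11.50 E0.0646
G1 X-1.00 Y9.67 E0.1291
G1 X1.50 Y9.00 E0.1937
G1 X4.00 Y9.67 E0.2582
G1 X5.83 Y11.50 E0.3228
G1 X6.50 Y14.00 E0.3874
G1 X5.83 Y16.50 E0.4519
G1 X4.00 Y18.33 E0.5165
G1 X1.50 Y19.00 E0.5811
G1 X-1.00 Y18.33 E0.6456
G1 X-2.83 Y16.50 E0.7102
G1 X-3.50 Y14.00 E0.7747

At z = 19.95 mm: the cube does not reach this height (z outside [0, 6.5]); the cylinder at (1.5, 14): section is a regular 12-gon, circumradius r=5; Combining (union): only the r=5 cylinder at (1.5, 14) is present, so the union is just that shape — 1 connected region. The outline is a single polygon with 12 vertices. Extrusion per mm of travel: 0.4 × 0.15 / (π × 0.875²) = 0.024945. Accumulating E over each segment gives final E = 0.7747.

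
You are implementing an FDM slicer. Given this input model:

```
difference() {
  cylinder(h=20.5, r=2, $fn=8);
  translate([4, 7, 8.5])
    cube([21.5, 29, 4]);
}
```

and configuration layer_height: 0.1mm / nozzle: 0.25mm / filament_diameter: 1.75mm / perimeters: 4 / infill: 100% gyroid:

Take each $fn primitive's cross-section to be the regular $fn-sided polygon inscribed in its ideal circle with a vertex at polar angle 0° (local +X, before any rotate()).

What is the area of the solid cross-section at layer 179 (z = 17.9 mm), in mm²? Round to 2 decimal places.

11.31 mm²

At z = 17.9 mm: the r=2 cylinder gives a regular 8-gon of circumradius 2 (constant along its height) (area = (8/2)·2.000²·sin(360°/8) = 11.31 mm²); the cube at (4, 7) does not reach this height (z outside [8.5, 12.5]); After the difference (first − rest): none of the subtracted shapes is present at this height, so the r=2 cylinder is unchanged — area = 11.31 mm². Overall, the cross-section is a single solid region. Net area = 11.31 mm².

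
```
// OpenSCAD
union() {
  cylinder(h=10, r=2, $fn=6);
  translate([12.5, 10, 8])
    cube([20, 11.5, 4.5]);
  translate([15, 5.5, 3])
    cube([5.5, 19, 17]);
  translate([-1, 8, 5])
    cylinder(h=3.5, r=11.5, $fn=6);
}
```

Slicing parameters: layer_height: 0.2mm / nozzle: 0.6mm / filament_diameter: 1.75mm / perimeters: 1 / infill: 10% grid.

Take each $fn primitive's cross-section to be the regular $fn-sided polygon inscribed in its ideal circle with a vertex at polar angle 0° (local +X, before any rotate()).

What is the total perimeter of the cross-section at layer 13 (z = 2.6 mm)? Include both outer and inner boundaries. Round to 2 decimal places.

12.00 mm

At z = 2.6 mm: the r=2 cylinder gives a regular 6-gon of circumradius 2 (constant along its height) (perimeter = 2·6·2.000·sin(180°/6) = 12.00 mm); the cube at (12.5, 10) does not reach this height (z outside [8, 12.5]); the cube at (15, 5.5) is absent (z outside [3, 20]); the cylinder at (-1, 8) is not intersected at this z (z outside [5, 8.5]); Combining (union): only the r=2 cylinder is present, so the union is just that shape — boundary = 12.00 mm. Overall, the cross-section is a single solid region. Total boundary length (outer) = 12.00 mm.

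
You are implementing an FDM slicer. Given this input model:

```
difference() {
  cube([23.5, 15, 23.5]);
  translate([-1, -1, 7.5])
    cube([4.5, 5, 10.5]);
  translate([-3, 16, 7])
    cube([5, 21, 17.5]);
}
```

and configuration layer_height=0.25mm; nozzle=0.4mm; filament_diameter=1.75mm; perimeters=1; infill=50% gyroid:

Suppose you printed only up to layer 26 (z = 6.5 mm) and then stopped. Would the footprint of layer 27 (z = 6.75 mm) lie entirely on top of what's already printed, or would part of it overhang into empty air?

entirely on top

Compare the two slices. At z = 6.5: the 23.5×15 cube contributes its full rectangle (area 352.50 mm²); the cube at (-1, -1) is absent (z outside [7.5, 18]); the cube at (-3, 16) is not intersected at this z (z outside [7, 24.5]); After the difference (first − rest): none of the subtracted shapes is present at this height, so the 23.5×15 cube is unchanged — area = 352.50 mm². At z = 6.75: the cube is present — its section is the full 23.5×15 rectangle (area 352.50 mm²); the cube at (-1, -1) is absent (z outside [7.5, 18]); the cube at (-3, 16) does not reach this height (z outside [7, 24.5]); After the difference (first − rest): none of the subtracted shapes is present at this height, so the 23.5×15 cube is unchanged — area = 352.50 mm². Checking containment: the cross-section at z = 6.75 is a subset of the cross-section at z = 6.5.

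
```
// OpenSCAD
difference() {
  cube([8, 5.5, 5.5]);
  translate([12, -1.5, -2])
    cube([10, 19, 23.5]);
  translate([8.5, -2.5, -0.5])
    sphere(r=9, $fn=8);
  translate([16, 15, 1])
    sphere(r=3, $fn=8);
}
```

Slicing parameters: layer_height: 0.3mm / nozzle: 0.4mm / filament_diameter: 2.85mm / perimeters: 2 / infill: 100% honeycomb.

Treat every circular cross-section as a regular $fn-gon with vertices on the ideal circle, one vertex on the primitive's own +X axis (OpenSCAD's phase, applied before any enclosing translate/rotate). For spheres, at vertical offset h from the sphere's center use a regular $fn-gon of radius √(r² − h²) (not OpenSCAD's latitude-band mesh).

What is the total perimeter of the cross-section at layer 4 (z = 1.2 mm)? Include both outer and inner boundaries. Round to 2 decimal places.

21.31 mm

At z = 1.2 mm: the cube (footprint 8×5.5) is included at this height (perimeter 27.00 mm); the cube at (12, -1.5) (footprint 10×19) is included at this height (perimeter 58.00 mm); the r=9 sphere at (8.5, -2.5) slices to a regular 8-gon of circumradius 8.838 (√(r²−h²) with h=1.7 from center) (perimeter = 2·8·8.838·sin(180°/8) = 54.11 mm); the sphere at (16, 15): section is a regular 8-gon, circumradius = √(r²−h²) = √(3²−0.2²) = 2.993 (perimeter = 2·8·2.993·sin(180°/8) = 18.33 mm); After the difference (first − rest): starting from the 8×5.5 cube, the 10×19 cube at (12, -1.5) misses the remaining region (no effect); the r=9 sphere at (8.5, -2.5) partially overlaps it — only the 30.83 mm² overlap (of its 220.93 mm²) is removed, clipping the outline; the r=3 sphere at (16, 15) misses the remaining region (no effect) — boundary = 21.31 mm. Overall, the cross-section is a single solid region. Total boundary length (outer) = 21.31 mm.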